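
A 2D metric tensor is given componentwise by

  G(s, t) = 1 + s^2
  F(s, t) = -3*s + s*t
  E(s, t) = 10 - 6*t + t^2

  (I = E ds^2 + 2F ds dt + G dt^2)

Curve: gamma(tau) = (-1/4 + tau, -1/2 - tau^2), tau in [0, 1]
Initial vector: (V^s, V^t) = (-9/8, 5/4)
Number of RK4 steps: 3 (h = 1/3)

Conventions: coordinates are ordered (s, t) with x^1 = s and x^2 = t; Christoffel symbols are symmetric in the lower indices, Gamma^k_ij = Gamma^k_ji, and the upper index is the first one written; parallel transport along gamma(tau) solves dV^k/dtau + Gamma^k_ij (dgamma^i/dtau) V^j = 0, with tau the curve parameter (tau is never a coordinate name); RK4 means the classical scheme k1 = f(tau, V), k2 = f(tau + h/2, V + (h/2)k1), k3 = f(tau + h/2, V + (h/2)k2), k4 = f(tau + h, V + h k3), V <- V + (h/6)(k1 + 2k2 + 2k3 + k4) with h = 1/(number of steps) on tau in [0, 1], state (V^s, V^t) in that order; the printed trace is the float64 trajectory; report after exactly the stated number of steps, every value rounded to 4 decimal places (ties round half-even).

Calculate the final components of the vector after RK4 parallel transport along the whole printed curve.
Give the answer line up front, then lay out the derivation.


Answer: V^s = -0.6314, V^t = 1.2166

gamma'(tau) = (1, -2*tau); f(tau, V)^k = -Gamma^k_ij(gamma(tau)) gamma'^i(tau) V^j; h = 1/3; intermediate values shown to 6 dp
curve data and Christoffel symbols at the stage parameters:
  tau = 0.000000: gamma = (-0.250000, -0.500000), gamma' = (1.000000, 0.000000); Gamma_sss = 0.000000, Gamma_sst = -0.262911, Gamma_stt = 0.000000, Gamma_tss = 0.000000, Gamma_tst = -0.018779, Gamma_ttt = 0.000000
  tau = 0.166667: gamma = (-0.083333, -0.527778), gamma' = (1.000000, -0.333333); Gamma_sss = 0.000000, Gamma_sst = -0.262246, Gamma_stt = 0.000000, Gamma_tss = 0.000000, Gamma_tst = -0.006195, Gamma_ttt = 0.000000
  tau = 0.333333: gamma = (0.083333, -0.611111), gamma' = (1.000000, -0.666667); Gamma_sss = 0.000000, Gamma_sst = -0.257072, Gamma_stt = 0.000000, Gamma_tss = 0.000000, Gamma_tst = 0.005932, Gamma_ttt = 0.000000
  tau = 0.500000: gamma = (0.250000, -0.750000), gamma' = (1.000000, -1.000000); Gamma_sss = 0.000000, Gamma_sst = -0.247934, Gamma_stt = 0.000000, Gamma_tss = 0.000000, Gamma_tst = 0.016529, Gamma_ttt = 0.000000
  tau = 0.666667: gamma = (0.416667, -0.944444), gamma' = (1.000000, -1.333333); Gamma_sss = 0.000000, Gamma_sst = -0.235739, Gamma_stt = 0.000000, Gamma_tss = 0.000000, Gamma_tst = 0.024902, Gamma_ttt = 0.000000
  tau = 0.833333: gamma = (0.583333, -1.194444), gamma' = (1.000000, -1.666667); Gamma_sss = 0.000000, Gamma_sst = -0.221534, Gamma_stt = 0.000000, Gamma_tss = 0.000000, Gamma_tst = 0.030809, Gamma_ttt = 0.000000
  tau = 1.000000: gamma = (0.750000, -1.500000), gamma' = (1.000000, -2.000000); Gamma_sss = 0.000000, Gamma_sst = -0.206304, Gamma_stt = 0.000000, Gamma_tss = 0.000000, Gamma_tst = 0.034384, Gamma_ttt = 0.000000
step 0: V^s = -1.1250, V^t = 1.2500
step 1: k1 = (0.328638, 0.023474), k2 = (0.422388, 0.009978), k3 = (0.420432, 0.009931), k4 = (0.490977, -0.011330); V <- V + (h/6)(k1 + 2k2 + 2k3 + k4): V^s = -0.9858, V^t = 1.2529
step 2: k1 = (0.491034, -0.011332), k2 = (0.534292, -0.035619), k3 = (0.531501, -0.035433), k4 = (0.546744, -0.057755); V <- V + (h/6)(k1 + 2k2 + 2k3 + k4): V^s = -0.8097, V^t = 1.2412
step 3: k1 = (0.547106, -0.057793), k2 = (0.538133, -0.074840), k3 = (0.538055, -0.074829), k4 = (0.511013, -0.085169); V <- V + (h/6)(k1 + 2k2 + 2k3 + k4): V^s = -0.6314, V^t = 1.2166


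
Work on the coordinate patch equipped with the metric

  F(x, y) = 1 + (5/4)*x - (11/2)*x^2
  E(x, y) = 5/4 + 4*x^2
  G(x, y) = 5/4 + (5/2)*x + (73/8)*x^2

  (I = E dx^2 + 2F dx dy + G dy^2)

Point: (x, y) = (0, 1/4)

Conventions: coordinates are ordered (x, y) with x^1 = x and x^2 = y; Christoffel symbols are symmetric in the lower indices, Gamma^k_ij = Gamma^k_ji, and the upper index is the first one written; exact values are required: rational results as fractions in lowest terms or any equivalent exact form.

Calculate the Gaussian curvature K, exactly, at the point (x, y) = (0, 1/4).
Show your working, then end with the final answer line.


E = 5/4, F = 1, G = 5/4, EG - F^2 = 9/16 at the point
E_x = 0, E_y = 0, F_x = 5/4, F_y = 0, G_x = 5/2, G_y = 0
E_yy = 0, F_xy = 0, G_xx = 73/4
Using the Brioschi determinant formula for K from the metric derivatives:
M1 = [[-E_yy/2 + F_xy - G_xx/2, E_x/2, F_x - E_y/2], [F_y - G_x/2, E, F], [G_y/2, F, G]] = [[-73/8, 0, 5/4], [-5/4, 5/4, 1], [0, 1, 5/4]]; det M1 = -857/128
M2 = [[0, E_y/2, G_x/2], [E_y/2, E, F], [G_x/2, F, G]] = [[0, 0, 5/4], [0, 5/4, 1], [5/4, 1, 5/4]]; det M2 = -125/64
det M1 - det M2 = -607/128; K = -607/128 / (9/16)^2 = -1214/81

Answer: K = -1214/81


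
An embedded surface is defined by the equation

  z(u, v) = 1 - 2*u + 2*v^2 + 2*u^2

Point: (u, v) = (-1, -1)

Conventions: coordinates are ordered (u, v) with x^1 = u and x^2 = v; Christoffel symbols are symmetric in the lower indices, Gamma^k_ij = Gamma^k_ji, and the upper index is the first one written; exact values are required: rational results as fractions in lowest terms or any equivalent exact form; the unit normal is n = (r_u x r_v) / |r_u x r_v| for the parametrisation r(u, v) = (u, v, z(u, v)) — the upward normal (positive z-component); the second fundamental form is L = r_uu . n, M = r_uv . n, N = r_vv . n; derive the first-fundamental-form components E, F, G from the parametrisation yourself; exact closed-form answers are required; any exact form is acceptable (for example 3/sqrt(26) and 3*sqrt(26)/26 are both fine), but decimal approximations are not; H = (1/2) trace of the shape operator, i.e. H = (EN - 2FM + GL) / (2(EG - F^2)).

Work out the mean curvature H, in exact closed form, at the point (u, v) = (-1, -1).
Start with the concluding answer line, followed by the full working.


Answer: H = 108*sqrt(53)/2809

z_u = -6, z_v = -4, z_uu = 4, z_uv = 0, z_vv = 4
E = 37, F = 24, G = 17; answer radicand W^2 = 53
unnormalised second-form numerators: l = 4, m = 0, n = 4; L = l/sqrt(53), and similarly M = m/sqrt(W^2), N = n/sqrt(W^2)
H = (E*n - 2*F*m + G*l) / (2*(EG - F^2)*sqrt(W^2)); E*n - 2*F*m + G*l = 216, EG - F^2 = 53, so H = (108/53)/sqrt(53)


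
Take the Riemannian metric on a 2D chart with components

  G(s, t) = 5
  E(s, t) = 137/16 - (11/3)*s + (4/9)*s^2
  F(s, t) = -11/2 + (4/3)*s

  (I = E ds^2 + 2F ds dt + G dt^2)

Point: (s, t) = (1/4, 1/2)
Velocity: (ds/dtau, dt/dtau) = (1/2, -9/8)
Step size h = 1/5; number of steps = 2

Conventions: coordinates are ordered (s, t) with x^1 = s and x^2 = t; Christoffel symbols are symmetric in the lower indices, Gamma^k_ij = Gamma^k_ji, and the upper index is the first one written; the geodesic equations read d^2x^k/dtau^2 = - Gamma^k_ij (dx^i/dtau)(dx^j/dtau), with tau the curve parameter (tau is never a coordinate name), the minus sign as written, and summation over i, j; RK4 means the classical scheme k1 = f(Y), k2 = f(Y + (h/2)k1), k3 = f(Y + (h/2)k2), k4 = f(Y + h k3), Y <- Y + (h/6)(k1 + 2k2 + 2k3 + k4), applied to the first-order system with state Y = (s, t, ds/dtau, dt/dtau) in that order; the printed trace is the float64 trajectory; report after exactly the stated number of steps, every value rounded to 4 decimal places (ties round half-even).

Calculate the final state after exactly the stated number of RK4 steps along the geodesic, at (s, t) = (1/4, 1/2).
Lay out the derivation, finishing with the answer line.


f(Y) = (ds/dtau, dt/dtau, -Gamma^s_ij Y'^i Y'^j, -Gamma^t_ij Y'^i Y'^j) with the Gammas evaluated at the stage position; h = 0.200000; intermediate values shown to 6 dp
step 0: s = 0.2500, t = 0.5000, ds/dtau = 0.5000, dt/dtau = -1.1250
step 1:
  k1: at (s, t) = (0.250000, 0.500000), (ds/dtau, dt/dtau) = (0.500000, -1.125000); Gamma_sss = -0.147531, Gamma_sst = 0.000000, Gamma_stt = 0.000000, Gamma_tss = 0.114218, Gamma_tst = 0.000000, Gamma_ttt = 0.000000; k1 = (0.500000, -1.125000, 0.036883, -0.028554)
  k2: at (s, t) = (0.300000, 0.387500), (ds/dtau, dt/dtau) = (0.503688, -1.127855); Gamma_sss = -0.147794, Gamma_sst = 0.000000, Gamma_stt = 0.000000, Gamma_tss = 0.115917, Gamma_tst = 0.000000, Gamma_ttt = 0.000000; k2 = (0.503688, -1.127855, 0.037496, -0.029408)
  k3: at (s, t) = (0.300369, 0.387214), (ds/dtau, dt/dtau) = (0.503750, -1.127941); Gamma_sss = -0.147796, Gamma_sst = 0.000000, Gamma_stt = 0.000000, Gamma_tss = 0.115929, Gamma_tst = 0.000000, Gamma_ttt = 0.000000; k3 = (0.503750, -1.127941, 0.037505, -0.029419)
  k4: at (s, t) = (0.350750, 0.274412), (ds/dtau, dt/dtau) = (0.507501, -1.130884); Gamma_sss = -0.148039, Gamma_sst = 0.000000, Gamma_stt = 0.000000, Gamma_tss = 0.117670, Gamma_tst = 0.000000, Gamma_ttt = 0.000000; k4 = (0.507501, -1.130884, 0.038129, -0.030307)
  Y <- Y + (h/6)(k1 + 2k2 + 2k3 + k4): s = 0.3507, t = 0.2744, ds/dtau = 0.5075, dt/dtau = -1.1309
step 2:
  k1: at (s, t) = (0.350746, 0.274417), (ds/dtau, dt/dtau) = (0.507500, -1.130884); Gamma_sss = -0.148039, Gamma_sst = 0.000000, Gamma_stt = 0.000000, Gamma_tss = 0.117670, Gamma_tst = 0.000000, Gamma_ttt = 0.000000; k1 = (0.507500, -1.130884, 0.038128, -0.030307)
  k2: at (s, t) = (0.401496, 0.161329), (ds/dtau, dt/dtau) = (0.511313, -1.133915); Gamma_sss = -0.148261, Gamma_sst = 0.000000, Gamma_stt = 0.000000, Gamma_tss = 0.119453, Gamma_tst = 0.000000, Gamma_ttt = 0.000000; k2 = (0.511313, -1.133915, 0.038762, -0.031230)
  k3: at (s, t) = (0.401877, 0.161026), (ds/dtau, dt/dtau) = (0.511377, -1.134007); Gamma_sss = -0.148263, Gamma_sst = 0.000000, Gamma_stt = 0.000000, Gamma_tss = 0.119466, Gamma_tst = 0.000000, Gamma_ttt = 0.000000; k3 = (0.511377, -1.134007, 0.038772, -0.031241)
  k4: at (s, t) = (0.453021, 0.047616), (ds/dtau, dt/dtau) = (0.515255, -1.137132); Gamma_sss = -0.148462, Gamma_sst = 0.000000, Gamma_stt = 0.000000, Gamma_tss = 0.121293, Gamma_tst = 0.000000, Gamma_ttt = 0.000000; k4 = (0.515255, -1.137132, 0.039415, -0.032202)
  Y <- Y + (h/6)(k1 + 2k2 + 2k3 + k4): s = 0.4530, t = 0.0476, ds/dtau = 0.5153, dt/dtau = -1.1371

Answer: s = 0.4530, t = 0.0476, ds/dtau = 0.5153, dt/dtau = -1.1371


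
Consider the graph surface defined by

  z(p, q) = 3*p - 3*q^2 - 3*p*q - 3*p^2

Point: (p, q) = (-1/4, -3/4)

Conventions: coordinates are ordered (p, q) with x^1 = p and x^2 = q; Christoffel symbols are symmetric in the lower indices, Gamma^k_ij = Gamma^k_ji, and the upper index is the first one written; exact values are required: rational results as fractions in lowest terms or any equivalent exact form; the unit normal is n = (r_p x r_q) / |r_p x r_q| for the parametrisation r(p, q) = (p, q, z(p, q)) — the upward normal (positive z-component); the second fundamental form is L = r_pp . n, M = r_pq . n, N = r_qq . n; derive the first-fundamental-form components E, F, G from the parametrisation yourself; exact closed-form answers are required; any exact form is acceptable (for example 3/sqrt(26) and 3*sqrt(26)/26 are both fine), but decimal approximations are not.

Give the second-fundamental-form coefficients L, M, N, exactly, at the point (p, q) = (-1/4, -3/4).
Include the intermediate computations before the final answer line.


z_p = 27/4, z_q = 21/4, z_pp = -6, z_pq = -3, z_qq = -6
E = 745/16, F = 567/16, G = 457/16; answer radicand W^2 = 593/8
unnormalised second-form numerators: l = -6, m = -3, n = -6; L = l/sqrt(593/8), and similarly M = m/sqrt(W^2), N = n/sqrt(W^2)

Answer: L = -12*sqrt(1186)/593, M = -6*sqrt(1186)/593, N = -12*sqrt(1186)/593


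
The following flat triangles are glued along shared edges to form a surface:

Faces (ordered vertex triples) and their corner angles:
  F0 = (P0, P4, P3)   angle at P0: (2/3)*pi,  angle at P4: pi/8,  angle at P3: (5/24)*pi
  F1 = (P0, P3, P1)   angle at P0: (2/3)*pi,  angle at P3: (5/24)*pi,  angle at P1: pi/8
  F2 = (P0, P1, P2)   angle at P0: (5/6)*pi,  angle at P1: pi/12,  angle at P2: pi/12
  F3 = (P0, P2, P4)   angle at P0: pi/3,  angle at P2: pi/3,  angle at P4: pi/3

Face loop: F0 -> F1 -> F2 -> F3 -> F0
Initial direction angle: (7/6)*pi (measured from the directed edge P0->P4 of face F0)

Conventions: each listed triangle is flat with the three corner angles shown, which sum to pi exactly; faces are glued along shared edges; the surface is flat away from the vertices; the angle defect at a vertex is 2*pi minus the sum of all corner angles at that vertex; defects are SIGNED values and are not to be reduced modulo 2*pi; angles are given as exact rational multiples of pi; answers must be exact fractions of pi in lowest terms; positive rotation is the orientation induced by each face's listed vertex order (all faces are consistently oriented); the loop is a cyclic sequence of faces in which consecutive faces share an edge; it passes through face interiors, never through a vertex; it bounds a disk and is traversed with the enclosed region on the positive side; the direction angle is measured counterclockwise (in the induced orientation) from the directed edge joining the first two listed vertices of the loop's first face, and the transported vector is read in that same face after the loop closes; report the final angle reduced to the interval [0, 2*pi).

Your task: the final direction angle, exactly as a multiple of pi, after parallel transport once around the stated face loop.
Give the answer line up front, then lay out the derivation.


Answer: final direction angle = (2/3)*pi

enclosed vertex P0: corner angles sum to (5/2)*pi, defect = 2*pi - (5/2)*pi = -pi/2
final direction = starting direction + enclosed defect total, reduced mod 2*pi (induced orientation)
final angle = (7/6)*pi - pi/2 = (2/3)*pi (mod 2*pi)


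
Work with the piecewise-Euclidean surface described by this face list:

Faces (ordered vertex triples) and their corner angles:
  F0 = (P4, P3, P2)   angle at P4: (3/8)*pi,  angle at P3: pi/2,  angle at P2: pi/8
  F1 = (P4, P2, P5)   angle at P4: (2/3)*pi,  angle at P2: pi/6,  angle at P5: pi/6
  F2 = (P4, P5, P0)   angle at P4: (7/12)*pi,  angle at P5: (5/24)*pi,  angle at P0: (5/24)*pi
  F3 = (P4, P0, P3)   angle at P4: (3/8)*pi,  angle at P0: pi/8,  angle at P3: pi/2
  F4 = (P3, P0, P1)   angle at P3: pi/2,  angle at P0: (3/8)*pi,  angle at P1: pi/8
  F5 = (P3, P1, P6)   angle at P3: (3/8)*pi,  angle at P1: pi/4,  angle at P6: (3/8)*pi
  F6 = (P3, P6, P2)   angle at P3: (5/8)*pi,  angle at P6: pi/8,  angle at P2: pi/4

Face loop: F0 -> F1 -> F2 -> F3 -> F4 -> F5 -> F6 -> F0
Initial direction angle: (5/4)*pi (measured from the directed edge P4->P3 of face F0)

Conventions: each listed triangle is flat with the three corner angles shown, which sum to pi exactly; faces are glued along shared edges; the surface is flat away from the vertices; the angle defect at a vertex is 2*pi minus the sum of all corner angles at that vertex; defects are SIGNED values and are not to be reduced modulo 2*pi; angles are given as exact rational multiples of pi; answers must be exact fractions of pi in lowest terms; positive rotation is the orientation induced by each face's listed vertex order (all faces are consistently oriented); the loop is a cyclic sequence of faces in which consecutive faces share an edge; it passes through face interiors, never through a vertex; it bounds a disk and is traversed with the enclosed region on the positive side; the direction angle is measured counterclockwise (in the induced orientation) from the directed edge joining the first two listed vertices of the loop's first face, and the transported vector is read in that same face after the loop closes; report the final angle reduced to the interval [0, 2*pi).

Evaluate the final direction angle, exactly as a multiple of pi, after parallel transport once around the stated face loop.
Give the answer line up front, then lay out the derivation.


Answer: final direction angle = (3/4)*pi

enclosed vertex P3: corner angles sum to (5/2)*pi, defect = 2*pi - (5/2)*pi = -pi/2
enclosed vertex P4: corner angles sum to 2*pi, defect = 2*pi - 2*pi = 0
holonomy = initial angle + sum of enclosed defects (mod 2*pi), positive in the induced orientation
final angle = (5/4)*pi - pi/2 = (3/4)*pi (mod 2*pi)


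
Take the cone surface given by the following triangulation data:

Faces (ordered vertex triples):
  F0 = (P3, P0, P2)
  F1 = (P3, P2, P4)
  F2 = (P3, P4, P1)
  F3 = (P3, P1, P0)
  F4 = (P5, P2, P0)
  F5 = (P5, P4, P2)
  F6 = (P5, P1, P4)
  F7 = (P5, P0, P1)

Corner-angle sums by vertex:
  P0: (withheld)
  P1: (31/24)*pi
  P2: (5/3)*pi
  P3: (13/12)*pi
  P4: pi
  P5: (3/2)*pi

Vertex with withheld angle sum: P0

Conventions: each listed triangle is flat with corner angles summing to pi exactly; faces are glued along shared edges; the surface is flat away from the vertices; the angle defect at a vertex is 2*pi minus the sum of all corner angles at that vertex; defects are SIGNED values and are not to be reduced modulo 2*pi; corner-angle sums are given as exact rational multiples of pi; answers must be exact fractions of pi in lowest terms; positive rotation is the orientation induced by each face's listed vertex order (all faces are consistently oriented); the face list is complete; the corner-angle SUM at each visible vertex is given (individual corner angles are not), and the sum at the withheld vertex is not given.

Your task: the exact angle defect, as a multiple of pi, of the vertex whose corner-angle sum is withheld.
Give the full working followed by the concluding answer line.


V = 6, E = 12, F = 8; chi = V - E + F = 2
Gauss-Bonnet: total defect = 2*pi*chi = 4*pi; visible defects sum to (83/24)*pi

Answer: defect(P0) = (13/24)*pi


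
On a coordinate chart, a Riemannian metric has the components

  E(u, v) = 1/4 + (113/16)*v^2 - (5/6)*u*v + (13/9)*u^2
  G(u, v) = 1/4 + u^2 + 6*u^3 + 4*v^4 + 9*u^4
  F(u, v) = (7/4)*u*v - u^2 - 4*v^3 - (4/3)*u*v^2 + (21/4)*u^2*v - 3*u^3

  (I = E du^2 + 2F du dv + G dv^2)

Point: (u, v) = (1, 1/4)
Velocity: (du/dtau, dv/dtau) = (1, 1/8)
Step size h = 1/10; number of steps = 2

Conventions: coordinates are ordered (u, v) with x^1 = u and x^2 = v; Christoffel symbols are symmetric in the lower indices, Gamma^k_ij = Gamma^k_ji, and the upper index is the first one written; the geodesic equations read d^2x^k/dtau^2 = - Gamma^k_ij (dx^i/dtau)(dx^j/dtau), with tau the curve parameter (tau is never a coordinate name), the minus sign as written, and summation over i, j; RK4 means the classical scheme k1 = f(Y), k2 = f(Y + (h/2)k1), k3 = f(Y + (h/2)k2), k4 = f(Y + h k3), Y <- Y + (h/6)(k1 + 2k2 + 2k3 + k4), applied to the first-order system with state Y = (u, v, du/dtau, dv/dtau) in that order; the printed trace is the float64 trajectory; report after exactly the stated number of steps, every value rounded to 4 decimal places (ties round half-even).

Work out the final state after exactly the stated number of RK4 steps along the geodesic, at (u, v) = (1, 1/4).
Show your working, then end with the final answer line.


f(Y) = (du/dtau, dv/dtau, -Gamma^u_ij Y'^i Y'^j, -Gamma^v_ij Y'^i Y'^j) with the Gammas evaluated at the stage position; h = 0.100000; intermediate values shown to 6 dp
step 0: u = 1.0000, v = 0.2500, du/dtau = 1.0000, dv/dtau = 0.1250
step 1:
  k1: at (u, v) = (1.000000, 0.250000), (du/dtau, dv/dtau) = (1.000000, 0.125000); Gamma_uuu = -0.025301, Gamma_uuv = 3.475874, Gamma_uvv = -14.224502, Gamma_vuu = -0.579775, Gamma_vuv = 2.233398, Gamma_vvv = -2.087503; k1 = (1.000000, 0.125000, -0.621410, 0.054043)
  k2: at (u, v) = (1.050000, 0.256250), (du/dtau, dv/dtau) = (0.968929, 0.127702); Gamma_uuu = -0.038265, Gamma_uuv = 3.549990, Gamma_uvv = -15.275248, Gamma_vuu = -0.535710, Gamma_vuv = 2.164661, Gamma_vvv = -2.198845; k2 = (0.968929, 0.127702, -0.593481, 0.003110)
  k3: at (u, v) = (1.048446, 0.256385), (du/dtau, dv/dtau) = (0.970326, 0.125155); Gamma_uuu = -0.037152, Gamma_uuv = 3.544002, Gamma_uvv = -15.230692, Gamma_vuu = -0.536800, Gamma_vuv = 2.165812, Gamma_vvv = -2.192133; k3 = (0.970326, 0.125155, -0.587227, 0.013713)
  k4: at (u, v) = (1.097033, 0.262516), (du/dtau, dv/dtau) = (0.941277, 0.126371); Gamma_uuu = -0.048255, Gamma_uuv = 3.611556, Gamma_uvv = -16.256602, Gamma_vuu = -0.498638, Gamma_vuv = 2.102559, Gamma_vvv = -2.294616; k4 = (0.941277, 0.126371, -0.556825, -0.021761)
  Y <- Y + (h/6)(k1 + 2k2 + 2k3 + k4): u = 1.0970, v = 0.2626, du/dtau = 0.9410, dv/dtau = 0.1261
step 2:
  k1: at (u, v) = (1.096996, 0.262618), (du/dtau, dv/dtau) = (0.941006, 0.126099); Gamma_uuu = -0.048015, Gamma_uuv = 3.610279, Gamma_uvv = -16.251816, Gamma_vuu = -0.498604, Gamma_vuv = 2.102313, Gamma_vvv = -2.293446; k1 = (0.941006, 0.126099, -0.555854, -0.020942)
  k2: at (u, v) = (1.144047, 0.268923), (du/dtau, dv/dtau) = (0.913213, 0.125052); Gamma_uuu = -0.056815, Gamma_uuv = 3.668015, Gamma_uvv = -17.236842, Gamma_vuu = -0.465341, Gamma_vuv = 2.043424, Gamma_vvv = -2.384190; k2 = (0.913213, 0.125052, -0.520836, -0.041355)
  k3: at (u, v) = (1.142657, 0.268871), (du/dtau, dv/dtau) = (0.914964, 0.124031); Gamma_uuu = -0.056287, Gamma_uuv = 3.664817, Gamma_uvv = -17.202456, Gamma_vuu = -0.466201, Gamma_vuv = 2.044765, Gamma_vvv = -2.380198; k3 = (0.914964, 0.124031, -0.520037, -0.037196)
  k4: at (u, v) = (1.188493, 0.275021), (du/dtau, dv/dtau) = (0.889002, 0.122379); Gamma_uuu = -0.063929, Gamma_uuv = 3.717989, Gamma_uvv = -18.165293, Gamma_vuu = -0.436906, Gamma_vuv = 1.990290, Gamma_vvv = -2.464379; k4 = (0.889002, 0.122379, -0.486420, -0.050863)
  Y <- Y + (h/6)(k1 + 2k2 + 2k3 + k4): u = 1.1884, v = 0.2751, du/dtau = 0.8889, dv/dtau = 0.1223

Answer: u = 1.1884, v = 0.2751, du/dtau = 0.8889, dv/dtau = 0.1223


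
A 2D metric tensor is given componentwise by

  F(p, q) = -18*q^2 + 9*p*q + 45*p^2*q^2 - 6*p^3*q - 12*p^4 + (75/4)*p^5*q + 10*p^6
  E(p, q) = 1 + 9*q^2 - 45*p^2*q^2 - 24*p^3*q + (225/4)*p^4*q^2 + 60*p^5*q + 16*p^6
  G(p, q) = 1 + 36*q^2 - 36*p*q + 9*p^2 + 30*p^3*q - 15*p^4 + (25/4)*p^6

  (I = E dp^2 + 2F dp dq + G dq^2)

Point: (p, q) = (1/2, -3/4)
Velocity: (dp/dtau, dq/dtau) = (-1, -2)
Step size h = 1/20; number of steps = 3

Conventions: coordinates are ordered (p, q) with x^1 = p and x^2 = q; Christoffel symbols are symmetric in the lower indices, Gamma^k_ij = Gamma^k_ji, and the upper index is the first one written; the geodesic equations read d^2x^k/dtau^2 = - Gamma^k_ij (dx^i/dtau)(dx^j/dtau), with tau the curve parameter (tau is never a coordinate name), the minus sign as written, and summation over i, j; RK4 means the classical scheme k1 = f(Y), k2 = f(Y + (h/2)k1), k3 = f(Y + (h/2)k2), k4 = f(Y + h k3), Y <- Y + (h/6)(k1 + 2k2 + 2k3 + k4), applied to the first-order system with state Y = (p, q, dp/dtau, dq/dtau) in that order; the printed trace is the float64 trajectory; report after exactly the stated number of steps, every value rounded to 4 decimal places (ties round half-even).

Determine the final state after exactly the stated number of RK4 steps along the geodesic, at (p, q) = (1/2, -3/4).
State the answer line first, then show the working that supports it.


Answer: p = 0.3446, q = -1.0290, dp/dtau = -1.0629, dq/dtau = -1.7663

f(Y) = (dp/dtau, dq/dtau, -Gamma^p_ij Y'^i Y'^j, -Gamma^q_ij Y'^i Y'^j) with the Gammas evaluated at the stage position; h = 0.050000; intermediate values shown to 6 dp
step 0: p = 0.5000, q = -0.7500, dp/dtau = -1.0000, dq/dtau = -2.0000
step 1:
  k1: at (p, q) = (0.500000, -0.750000), (dp/dtau, dq/dtau) = (-1.000000, -2.000000); Gamma_ppp = -0.100342, Gamma_ppq = -0.043004, Gamma_pqq = 0.229352, Gamma_qpp = 0.424702, Gamma_qpq = 0.182015, Gamma_qqq = -0.970748; k1 = (-1.000000, -2.000000, -0.645054, 2.730228)
  k2: at (p, q) = (0.475000, -0.800000), (dp/dtau, dq/dtau) = (-1.016126, -1.931744); Gamma_ppp = -0.114162, Gamma_ppq = -0.049892, Gamma_pqq = 0.228896, Gamma_qpp = 0.461085, Gamma_qpq = 0.201508, Gamma_qqq = -0.924482; k2 = (-1.016126, -1.931744, -0.540418, 2.182673)
  k3: at (p, q) = (0.474597, -0.798294), (dp/dtau, dq/dtau) = (-1.013510, -1.945433); Gamma_ppp = -0.113997, Gamma_ppq = -0.050137, Gamma_pqq = 0.229515, Gamma_qpp = 0.459907, Gamma_qpq = 0.202272, Gamma_qqq = -0.925953; k3 = (-1.013510, -1.945433, -0.553839, 2.234399)
  k4: at (p, q) = (0.449324, -0.847272), (dp/dtau, dq/dtau) = (-1.027692, -1.888280); Gamma_ppp = -0.126560, Gamma_ppq = -0.057195, Gamma_pqq = 0.230964, Gamma_qpp = 0.484221, Gamma_qpq = 0.218827, Gamma_qqq = -0.883672; k4 = (-1.027692, -1.888280, -0.467878, 1.790110)
  Y <- Y + (h/6)(k1 + 2k2 + 2k3 + k4): p = 0.4493, q = -0.8470, dp/dtau = -1.0275, dq/dtau = -1.8887
step 2:
  k1: at (p, q) = (0.449275, -0.847022), (dp/dtau, dq/dtau) = (-1.027512, -1.888713); Gamma_ppp = -0.126536, Gamma_ppq = -0.057227, Gamma_pqq = 0.231045, Gamma_qpp = 0.484068, Gamma_qpq = 0.218926, Gamma_qqq = -0.883871; k1 = (-1.027512, -1.888713, -0.468477, 1.792179)
  k2: at (p, q) = (0.423587, -0.894240), (dp/dtau, dq/dtau) = (-1.039224, -1.843908); Gamma_ppp = -0.137600, Gamma_ppq = -0.064508, Gamma_pqq = 0.233965, Gamma_qpp = 0.497374, Gamma_qpq = 0.233175, Gamma_qqq = -0.845703; k2 = (-1.039224, -1.843908, -0.399650, 1.444595)
  k3: at (p, q) = (0.423295, -0.893120), (dp/dtau, dq/dtau) = (-1.037503, -1.852598); Gamma_ppp = -0.137510, Gamma_ppq = -0.064686, Gamma_pqq = 0.234348, Gamma_qpp = 0.496723, Gamma_qpq = 0.233665, Gamma_qqq = -0.846530; k3 = (-1.037503, -1.852598, -0.407629, 1.472468)
  k4: at (p, q) = (0.397400, -0.939652), (dp/dtau, dq/dtau) = (-1.047894, -1.815089); Gamma_ppp = -0.146936, Gamma_ppq = -0.071980, Gamma_pqq = 0.237880, Gamma_qpp = 0.501034, Gamma_qpq = 0.245444, Gamma_qqq = -0.811141; k4 = (-1.047894, -1.815089, -0.348542, 1.188487)
  Y <- Y + (h/6)(k1 + 2k2 + 2k3 + k4): p = 0.3974, q = -0.9395, dp/dtau = -1.0478, dq/dtau = -1.8153
step 3:
  k1: at (p, q) = (0.397368, -0.939495), (dp/dtau, dq/dtau) = (-1.047775, -1.815256); Gamma_ppp = -0.146922, Gamma_ppq = -0.072002, Gamma_pqq = 0.237927, Gamma_qpp = 0.500955, Gamma_qpq = 0.245503, Gamma_qqq = -0.811249; k1 = (-1.047775, -1.815256, -0.348816, 1.189342)
  k2: at (p, q) = (0.371174, -0.984877), (dp/dtau, dq/dtau) = (-1.056496, -1.785522); Gamma_ppp = -0.154394, Gamma_ppq = -0.079279, Gamma_pqq = 0.241861, Gamma_qpp = 0.497094, Gamma_qpq = 0.255249, Gamma_qqq = -0.778703; k2 = (-1.056496, -1.785522, -0.299638, 0.964726)
  k3: at (p, q) = (0.370956, -0.984133), (dp/dtau, dq/dtau) = (-1.055266, -1.791138); Gamma_ppp = -0.154335, Gamma_ppq = -0.079409, Gamma_pqq = 0.242109, Gamma_qpp = 0.496694, Gamma_qpq = 0.255563, Gamma_qqq = -0.779179; k3 = (-1.055266, -1.791138, -0.304676, 0.980538)
  k4: at (p, q) = (0.344605, -1.029052), (dp/dtau, dq/dtau) = (-1.063009, -1.766229); Gamma_ppp = -0.159643, Gamma_ppq = -0.086473, Gamma_pqq = 0.245970, Gamma_qpp = 0.485963, Gamma_qpq = 0.263229, Gamma_qqq = -0.748746; k4 = (-1.063009, -1.766229, -0.262215, 0.798196)
  Y <- Y + (h/6)(k1 + 2k2 + 2k3 + k4): p = 0.3446, q = -1.0290, dp/dtau = -1.0629, dq/dtau = -1.7663


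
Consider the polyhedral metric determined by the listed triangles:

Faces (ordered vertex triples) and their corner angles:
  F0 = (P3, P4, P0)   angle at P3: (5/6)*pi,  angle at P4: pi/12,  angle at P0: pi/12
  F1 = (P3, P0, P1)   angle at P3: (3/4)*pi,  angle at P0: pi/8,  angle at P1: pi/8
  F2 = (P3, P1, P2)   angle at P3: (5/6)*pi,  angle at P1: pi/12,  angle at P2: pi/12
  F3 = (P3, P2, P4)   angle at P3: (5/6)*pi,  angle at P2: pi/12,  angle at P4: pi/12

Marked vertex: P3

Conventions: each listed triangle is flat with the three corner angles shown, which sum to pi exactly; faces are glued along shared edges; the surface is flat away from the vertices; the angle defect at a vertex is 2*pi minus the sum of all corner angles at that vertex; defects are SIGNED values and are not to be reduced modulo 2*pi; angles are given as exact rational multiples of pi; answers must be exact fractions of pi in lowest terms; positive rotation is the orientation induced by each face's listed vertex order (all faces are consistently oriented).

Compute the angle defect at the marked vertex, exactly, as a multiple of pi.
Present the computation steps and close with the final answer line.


Sum of corner angles at P3: (13/4)*pi
defect = 2*pi - (13/4)*pi

Answer: defect(P3) = (-5/4)*pi


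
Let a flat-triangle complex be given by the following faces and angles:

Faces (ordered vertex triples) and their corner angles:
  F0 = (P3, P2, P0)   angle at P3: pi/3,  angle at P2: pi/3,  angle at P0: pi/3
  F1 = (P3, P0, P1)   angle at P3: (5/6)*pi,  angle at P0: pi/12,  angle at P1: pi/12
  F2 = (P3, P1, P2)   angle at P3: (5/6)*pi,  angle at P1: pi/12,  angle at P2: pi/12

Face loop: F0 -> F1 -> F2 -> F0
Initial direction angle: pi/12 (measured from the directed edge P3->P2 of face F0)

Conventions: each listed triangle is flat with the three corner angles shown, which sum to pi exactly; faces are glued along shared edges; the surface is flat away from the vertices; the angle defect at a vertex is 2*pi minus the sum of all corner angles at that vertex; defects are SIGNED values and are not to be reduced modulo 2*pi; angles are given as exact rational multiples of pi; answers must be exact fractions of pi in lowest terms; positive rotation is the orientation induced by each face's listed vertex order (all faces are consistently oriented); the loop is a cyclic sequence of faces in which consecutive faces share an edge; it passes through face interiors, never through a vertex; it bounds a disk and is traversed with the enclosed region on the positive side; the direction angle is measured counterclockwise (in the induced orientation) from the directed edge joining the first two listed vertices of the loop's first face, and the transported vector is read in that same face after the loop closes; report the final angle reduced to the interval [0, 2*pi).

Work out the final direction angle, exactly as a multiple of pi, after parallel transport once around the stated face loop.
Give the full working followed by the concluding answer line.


enclosed vertex P3: corner angles sum to 2*pi, defect = 2*pi - 2*pi = 0
transport around the loop rotates by the sum of enclosed defects; add to the initial angle mod 2*pi
final angle = pi/12 + 0 = pi/12 (mod 2*pi)

Answer: final direction angle = pi/12


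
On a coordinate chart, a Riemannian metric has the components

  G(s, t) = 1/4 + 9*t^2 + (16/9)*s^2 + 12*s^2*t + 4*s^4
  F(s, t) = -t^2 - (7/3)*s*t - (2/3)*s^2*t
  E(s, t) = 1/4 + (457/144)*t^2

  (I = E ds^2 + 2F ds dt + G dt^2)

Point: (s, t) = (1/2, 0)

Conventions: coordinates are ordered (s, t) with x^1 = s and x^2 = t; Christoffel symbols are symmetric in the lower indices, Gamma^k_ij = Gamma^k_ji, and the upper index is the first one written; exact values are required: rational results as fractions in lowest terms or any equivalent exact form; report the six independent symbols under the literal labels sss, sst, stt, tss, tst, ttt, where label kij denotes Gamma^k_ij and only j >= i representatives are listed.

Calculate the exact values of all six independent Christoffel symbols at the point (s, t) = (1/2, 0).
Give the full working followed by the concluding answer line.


E = 1/4, F = 0, G = 17/18 at the point
E_s = 0, E_t = 0, F_s = 0, F_t = -4/3, G_s = 34/9, G_t = 3
EG - F^2 = 17/72;  g^inv = (72/17) * [[17/18, 0], [0, 1/4]]
first-kind symbols [ij,l] = (1/2)(d_i g_jl + d_j g_il - d_l g_ij): [ss,s] = E_s/2 = 0, [ss,t] = F_s - E_t/2 = 0, [st,s] = E_t/2 = 0, [st,t] = G_s/2 = 17/9, [tt,s] = F_t - G_s/2 = -29/9, [tt,t] = G_t/2 = 3/2
Gamma^s_ij = (G*[ij,s] - F*[ij,t])/(EG - F^2), Gamma^t_ij = (E*[ij,t] - F*[ij,s])/(EG - F^2)

Answer: Gamma_sss = 0, Gamma_sst = 0, Gamma_stt = -116/9, Gamma_tss = 0, Gamma_tst = 2, Gamma_ttt = 27/17


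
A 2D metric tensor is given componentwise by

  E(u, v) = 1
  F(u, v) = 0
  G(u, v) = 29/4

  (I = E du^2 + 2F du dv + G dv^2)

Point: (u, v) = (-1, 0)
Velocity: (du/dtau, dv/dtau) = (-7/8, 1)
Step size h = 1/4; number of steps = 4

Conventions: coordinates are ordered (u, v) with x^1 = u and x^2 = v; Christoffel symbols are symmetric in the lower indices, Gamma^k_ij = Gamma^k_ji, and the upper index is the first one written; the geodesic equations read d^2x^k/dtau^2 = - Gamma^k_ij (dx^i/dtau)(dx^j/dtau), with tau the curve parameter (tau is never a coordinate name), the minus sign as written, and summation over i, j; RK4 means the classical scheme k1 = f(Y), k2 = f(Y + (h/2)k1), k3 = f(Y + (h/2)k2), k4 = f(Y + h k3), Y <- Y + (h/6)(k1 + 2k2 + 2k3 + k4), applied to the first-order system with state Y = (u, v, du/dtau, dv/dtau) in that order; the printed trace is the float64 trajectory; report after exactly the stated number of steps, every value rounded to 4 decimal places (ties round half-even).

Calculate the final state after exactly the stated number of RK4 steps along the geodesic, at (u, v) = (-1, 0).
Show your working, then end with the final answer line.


f(Y) = (du/dtau, dv/dtau, -Gamma^u_ij Y'^i Y'^j, -Gamma^v_ij Y'^i Y'^j) with the Gammas evaluated at the stage position; h = 0.250000; intermediate values shown to 6 dp
step 0: u = -1.0000, v = 0.0000, du/dtau = -0.8750, dv/dtau = 1.0000
step 1:
  k1: at (u, v) = (-1.000000, 0.000000), (du/dtau, dv/dtau) = (-0.875000, 1.000000); Gamma_uuu = 0.000000, Gamma_uuv = 0.000000, Gamma_uvv = 0.000000, Gamma_vuu = 0.000000, Gamma_vuv = 0.000000, Gamma_vvv = 0.000000; k1 = (-0.875000, 1.000000, 0.000000, 0.000000)
  k2: at (u, v) = (-1.109375, 0.125000), (du/dtau, dv/dtau) = (-0.875000, 1.000000); Gamma_uuu = 0.000000, Gamma_uuv = 0.000000, Gamma_uvv = 0.000000, Gamma_vuu = 0.000000, Gamma_vuv = 0.000000, Gamma_vvv = 0.000000; k2 = (-0.875000, 1.000000, 0.000000, 0.000000)
  k3: at (u, v) = (-1.109375, 0.125000), (du/dtau, dv/dtau) = (-0.875000, 1.000000); Gamma_uuu = 0.000000, Gamma_uuv = 0.000000, Gamma_uvv = 0.000000, Gamma_vuu = 0.000000, Gamma_vuv = 0.000000, Gamma_vvv = 0.000000; k3 = (-0.875000, 1.000000, 0.000000, 0.000000)
  k4: at (u, v) = (-1.218750, 0.250000), (du/dtau, dv/dtau) = (-0.875000, 1.000000); Gamma_uuu = 0.000000, Gamma_uuv = 0.000000, Gamma_uvv = 0.000000, Gamma_vuu = 0.000000, Gamma_vuv = 0.000000, Gamma_vvv = 0.000000; k4 = (-0.875000, 1.000000, 0.000000, 0.000000)
  Y <- Y + (h/6)(k1 + 2k2 + 2k3 + k4): u = -1.2188, v = 0.2500, du/dtau = -0.8750, dv/dtau = 1.0000
step 2:
  k1: at (u, v) = (-1.218750, 0.250000), (du/dtau, dv/dtau) = (-0.875000, 1.000000); Gamma_uuu = 0.000000, Gamma_uuv = 0.000000, Gamma_uvv = 0.000000, Gamma_vuu = 0.000000, Gamma_vuv = 0.000000, Gamma_vvv = 0.000000; k1 = (-0.875000, 1.000000, 0.000000, 0.000000)
  k2: at (u, v) = (-1.328125, 0.375000), (du/dtau, dv/dtau) = (-0.875000, 1.000000); Gamma_uuu = 0.000000, Gamma_uuv = 0.000000, Gamma_uvv = 0.000000, Gamma_vuu = 0.000000, Gamma_vuv = 0.000000, Gamma_vvv = 0.000000; k2 = (-0.875000, 1.000000, 0.000000, 0.000000)
  k3: at (u, v) = (-1.328125, 0.375000), (du/dtau, dv/dtau) = (-0.875000, 1.000000); Gamma_uuu = 0.000000, Gamma_uuv = 0.000000, Gamma_uvv = 0.000000, Gamma_vuu = 0.000000, Gamma_vuv = 0.000000, Gamma_vvv = 0.000000; k3 = (-0.875000, 1.000000, 0.000000, 0.000000)
  k4: at (u, v) = (-1.437500, 0.500000), (du/dtau, dv/dtau) = (-0.875000, 1.000000); Gamma_uuu = 0.000000, Gamma_uuv = 0.000000, Gamma_uvv = 0.000000, Gamma_vuu = 0.000000, Gamma_vuv = 0.000000, Gamma_vvv = 0.000000; k4 = (-0.875000, 1.000000, 0.000000, 0.000000)
  Y <- Y + (h/6)(k1 + 2k2 + 2k3 + k4): u = -1.4375, v = 0.5000, du/dtau = -0.8750, dv/dtau = 1.0000
step 3:
  k1: at (u, v) = (-1.437500, 0.500000), (du/dtau, dv/dtau) = (-0.875000, 1.000000); Gamma_uuu = 0.000000, Gamma_uuv = 0.000000, Gamma_uvv = 0.000000, Gamma_vuu = 0.000000, Gamma_vuv = 0.000000, Gamma_vvv = 0.000000; k1 = (-0.875000, 1.000000, 0.000000, 0.000000)
  k2: at (u, v) = (-1.546875, 0.625000), (du/dtau, dv/dtau) = (-0.875000, 1.000000); Gamma_uuu = 0.000000, Gamma_uuv = 0.000000, Gamma_uvv = 0.000000, Gamma_vuu = 0.000000, Gamma_vuv = 0.000000, Gamma_vvv = 0.000000; k2 = (-0.875000, 1.000000, 0.000000, 0.000000)
  k3: at (u, v) = (-1.546875, 0.625000), (du/dtau, dv/dtau) = (-0.875000, 1.000000); Gamma_uuu = 0.000000, Gamma_uuv = 0.000000, Gamma_uvv = 0.000000, Gamma_vuu = 0.000000, Gamma_vuv = 0.000000, Gamma_vvv = 0.000000; k3 = (-0.875000, 1.000000, 0.000000, 0.000000)
  k4: at (u, v) = (-1.656250, 0.750000), (du/dtau, dv/dtau) = (-0.875000, 1.000000); Gamma_uuu = 0.000000, Gamma_uuv = 0.000000, Gamma_uvv = 0.000000, Gamma_vuu = 0.000000, Gamma_vuv = 0.000000, Gamma_vvv = 0.000000; k4 = (-0.875000, 1.000000, 0.000000, 0.000000)
  Y <- Y + (h/6)(k1 + 2k2 + 2k3 + k4): u = -1.6562, v = 0.7500, du/dtau = -0.8750, dv/dtau = 1.0000
step 4:
  k1: at (u, v) = (-1.656250, 0.750000), (du/dtau, dv/dtau) = (-0.875000, 1.000000); Gamma_uuu = 0.000000, Gamma_uuv = 0.000000, Gamma_uvv = 0.000000, Gamma_vuu = 0.000000, Gamma_vuv = 0.000000, Gamma_vvv = 0.000000; k1 = (-0.875000, 1.000000, 0.000000, 0.000000)
  k2: at (u, v) = (-1.765625, 0.875000), (du/dtau, dv/dtau) = (-0.875000, 1.000000); Gamma_uuu = 0.000000, Gamma_uuv = 0.000000, Gamma_uvv = 0.000000, Gamma_vuu = 0.000000, Gamma_vuv = 0.000000, Gamma_vvv = 0.000000; k2 = (-0.875000, 1.000000, 0.000000, 0.000000)
  k3: at (u, v) = (-1.765625, 0.875000), (du/dtau, dv/dtau) = (-0.875000, 1.000000); Gamma_uuu = 0.000000, Gamma_uuv = 0.000000, Gamma_uvv = 0.000000, Gamma_vuu = 0.000000, Gamma_vuv = 0.000000, Gamma_vvv = 0.000000; k3 = (-0.875000, 1.000000, 0.000000, 0.000000)
  k4: at (u, v) = (-1.875000, 1.000000), (du/dtau, dv/dtau) = (-0.875000, 1.000000); Gamma_uuu = 0.000000, Gamma_uuv = 0.000000, Gamma_uvv = 0.000000, Gamma_vuu = 0.000000, Gamma_vuv = 0.000000, Gamma_vvv = 0.000000; k4 = (-0.875000, 1.000000, 0.000000, 0.000000)
  Y <- Y + (h/6)(k1 + 2k2 + 2k3 + k4): u = -1.8750, v = 1.0000, du/dtau = -0.8750, dv/dtau = 1.0000

Answer: u = -1.8750, v = 1.0000, du/dtau = -0.8750, dv/dtau = 1.0000


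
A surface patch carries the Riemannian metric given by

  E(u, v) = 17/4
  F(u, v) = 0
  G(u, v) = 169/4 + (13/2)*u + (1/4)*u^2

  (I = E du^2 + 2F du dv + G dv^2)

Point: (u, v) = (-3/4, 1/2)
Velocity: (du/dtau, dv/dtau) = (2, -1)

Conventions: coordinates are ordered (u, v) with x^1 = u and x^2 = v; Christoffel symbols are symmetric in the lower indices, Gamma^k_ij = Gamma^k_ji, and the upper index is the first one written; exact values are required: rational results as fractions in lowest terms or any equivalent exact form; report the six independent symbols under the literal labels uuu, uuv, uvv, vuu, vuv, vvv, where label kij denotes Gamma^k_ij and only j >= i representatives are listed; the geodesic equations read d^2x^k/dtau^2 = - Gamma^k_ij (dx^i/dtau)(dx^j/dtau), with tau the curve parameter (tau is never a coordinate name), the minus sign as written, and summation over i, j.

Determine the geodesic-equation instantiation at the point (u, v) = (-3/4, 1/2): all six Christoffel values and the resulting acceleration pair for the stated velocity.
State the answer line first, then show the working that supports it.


Answer: Gamma_uuu = 0, Gamma_uuv = 0, Gamma_uvv = -49/68, Gamma_vuu = 0, Gamma_vuv = 4/49, Gamma_vvv = 0; accelerations (d^2u/dtau^2, d^2v/dtau^2) = (49/68, 16/49)

E = 17/4, F = 0, G = 2401/64 at the point
E_u = 0, E_v = 0, F_u = 0, F_v = 0, G_u = 49/8, G_v = 0
EG - F^2 = 40817/256;  g^inv = (256/40817) * [[2401/64, 0], [0, 17/4]]
first-kind symbols [ij,l] = (1/2)(d_i g_jl + d_j g_il - d_l g_ij): [uu,u] = E_u/2 = 0, [uu,v] = F_u - E_v/2 = 0, [uv,u] = E_v/2 = 0, [uv,v] = G_u/2 = 49/16, [vv,u] = F_v - G_u/2 = -49/16, [vv,v] = G_v/2 = 0
Gamma^u_ij = (G*[ij,u] - F*[ij,v])/(EG - F^2), Gamma^v_ij = (E*[ij,v] - F*[ij,u])/(EG - F^2)
Gamma_uuu = 0, Gamma_uuv = 0, Gamma_uvv = -49/68, Gamma_vuu = 0, Gamma_vuv = 4/49, Gamma_vvv = 0
d^2u/dtau^2 = -(Gamma_uuu*(2)^2 + 2*Gamma_uuv*(2)*(-1) + Gamma_uvv*(-1)^2) = 49/68
d^2v/dtau^2 = -(Gamma_vuu*(2)^2 + 2*Gamma_vuv*(2)*(-1) + Gamma_vvv*(-1)^2) = 16/49


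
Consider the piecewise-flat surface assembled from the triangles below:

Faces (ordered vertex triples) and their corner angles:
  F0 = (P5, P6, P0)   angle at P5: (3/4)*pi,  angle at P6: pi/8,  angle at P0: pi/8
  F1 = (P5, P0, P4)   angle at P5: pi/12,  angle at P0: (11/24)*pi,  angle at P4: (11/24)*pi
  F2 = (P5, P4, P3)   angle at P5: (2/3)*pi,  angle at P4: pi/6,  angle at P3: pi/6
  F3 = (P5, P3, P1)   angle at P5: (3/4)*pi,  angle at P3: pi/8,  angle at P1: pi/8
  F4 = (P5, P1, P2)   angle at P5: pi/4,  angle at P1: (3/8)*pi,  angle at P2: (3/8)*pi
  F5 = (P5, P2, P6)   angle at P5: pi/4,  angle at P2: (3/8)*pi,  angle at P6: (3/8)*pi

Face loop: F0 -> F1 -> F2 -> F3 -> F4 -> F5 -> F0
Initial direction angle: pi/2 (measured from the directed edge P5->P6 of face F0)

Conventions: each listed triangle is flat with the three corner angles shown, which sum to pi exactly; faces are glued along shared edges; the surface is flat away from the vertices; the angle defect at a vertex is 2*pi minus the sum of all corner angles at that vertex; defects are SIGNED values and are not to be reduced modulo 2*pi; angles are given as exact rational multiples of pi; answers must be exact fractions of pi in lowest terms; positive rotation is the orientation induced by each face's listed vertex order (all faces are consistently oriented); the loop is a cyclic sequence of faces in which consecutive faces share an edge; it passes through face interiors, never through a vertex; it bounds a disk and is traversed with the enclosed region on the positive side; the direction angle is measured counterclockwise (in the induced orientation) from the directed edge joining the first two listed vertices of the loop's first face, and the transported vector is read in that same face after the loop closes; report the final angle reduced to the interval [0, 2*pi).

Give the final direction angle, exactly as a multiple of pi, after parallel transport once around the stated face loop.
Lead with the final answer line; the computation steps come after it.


Answer: final direction angle = (7/4)*pi

enclosed vertex P5: corner angles sum to (11/4)*pi, defect = 2*pi - (11/4)*pi = (-3/4)*pi
final direction = starting direction + enclosed defect total, reduced mod 2*pi (induced orientation)
final angle = pi/2 - (3/4)*pi = (7/4)*pi (mod 2*pi)
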